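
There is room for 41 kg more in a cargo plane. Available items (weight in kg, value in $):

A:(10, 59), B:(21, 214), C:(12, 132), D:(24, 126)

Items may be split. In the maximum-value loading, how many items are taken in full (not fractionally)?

Order: C (132/12=11.00) > B (214/21=10.19) > A (59/10=5.90) > D (126/24=5.25)
Fill: take C (12 @ 132) → take B (21 @ 214) → take 8/10 of A → 47.20; 41/41 used.
2 item(s) taken whole; one partial (take 8/10 of A).

2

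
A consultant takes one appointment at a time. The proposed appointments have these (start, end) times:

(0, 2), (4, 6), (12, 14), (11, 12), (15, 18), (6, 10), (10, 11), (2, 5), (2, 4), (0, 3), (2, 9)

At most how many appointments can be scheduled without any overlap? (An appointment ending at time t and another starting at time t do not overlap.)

Sorted by end: (0,2)  (0,3)  (2,4)  (2,5)  (4,6)  (2,9)  (6,10)  (10,11)  (11,12)  (12,14)  (15,18)
take (0,2); skip (0,3); take (2,4); take (4,6); skip (2,9); take (6,10); take (10,11); take (11,12); take (12,14); take (15,18).
Selected 8 appointments.

8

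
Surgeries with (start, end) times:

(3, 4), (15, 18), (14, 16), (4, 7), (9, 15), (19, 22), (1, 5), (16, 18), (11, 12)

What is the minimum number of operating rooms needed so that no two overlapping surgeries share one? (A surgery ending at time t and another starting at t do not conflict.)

2

Count concurrent intervals with a sweep; the peak is the room count.
starts: [1, 3, 4, 9, 11, 14, 15, 16, 19]
ends:   [4, 5, 7, 12, 15, 16, 18, 18, 22]
s1→1 s3→2  — peak 2.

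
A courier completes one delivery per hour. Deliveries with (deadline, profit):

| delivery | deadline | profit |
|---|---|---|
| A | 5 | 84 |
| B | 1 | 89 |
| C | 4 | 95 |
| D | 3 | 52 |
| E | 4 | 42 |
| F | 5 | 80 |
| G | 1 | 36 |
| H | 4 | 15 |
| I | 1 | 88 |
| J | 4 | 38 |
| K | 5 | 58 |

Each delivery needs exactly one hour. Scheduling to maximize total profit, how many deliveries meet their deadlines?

5

Profit order: C=95 B=89 I=88 A=84 F=80 K=58 D=52 E=42 J=38 G=36 H=15
Assign: C→slot 4, B→slot 1, I skipped, A→slot 5, F→slot 3, K→slot 2, D skipped, E skipped, J skipped, G skipped, H skipped.
Slots: [1:B] [2:K] [3:F] [4:C] [5:A]
5 of 11 scheduled.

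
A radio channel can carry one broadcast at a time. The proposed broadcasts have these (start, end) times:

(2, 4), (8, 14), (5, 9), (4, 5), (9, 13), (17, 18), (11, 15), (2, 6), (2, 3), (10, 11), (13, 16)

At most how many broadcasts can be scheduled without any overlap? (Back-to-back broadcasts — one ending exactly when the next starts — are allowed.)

Sorted by end: (2,3)  (2,4)  (4,5)  (2,6)  (5,9)  (10,11)  (9,13)  (8,14)  (11,15)  (13,16)  (17,18)
take (2,3); skip (2,4); take (4,5); take (5,9); take (10,11); skip (9,13); take (11,15); take (17,18).
Selected 6 broadcasts.

6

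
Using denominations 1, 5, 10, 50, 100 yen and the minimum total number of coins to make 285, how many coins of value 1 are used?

285 − 2×100→85 − 1×50→35 − 3×10→5 − 1×5→0
Count of 1: 0

0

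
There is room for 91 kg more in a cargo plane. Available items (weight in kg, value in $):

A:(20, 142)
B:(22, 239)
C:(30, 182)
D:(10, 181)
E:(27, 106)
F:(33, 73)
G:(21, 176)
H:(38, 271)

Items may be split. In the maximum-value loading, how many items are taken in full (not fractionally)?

Ratios (sorted): D 18.10, B 10.86, G 8.38, H 7.13, A 7.10, C 6.07, E 3.93, F 2.21
take D (10 @ 181); take B (22 @ 239); take G (21 @ 176); take H (38 @ 271). Capacity used 91/91.
4 item(s) taken whole.

4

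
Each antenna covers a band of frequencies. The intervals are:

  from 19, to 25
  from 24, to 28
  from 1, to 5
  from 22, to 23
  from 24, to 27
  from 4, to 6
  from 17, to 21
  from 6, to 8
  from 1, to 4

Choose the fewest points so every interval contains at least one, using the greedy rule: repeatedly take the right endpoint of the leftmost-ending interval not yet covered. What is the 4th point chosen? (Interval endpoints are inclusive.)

Process intervals by earliest right end; each time one isn't hit yet, stab at its right endpoint.
Sorted: [1,4] [1,5] [4,6] [6,8] [17,21] [22,23] [19,25] [24,27] [24,28]
{[1,4],[1,5],[4,6]} hit by 4; {[6,8]} hit by 8; {[17,21]} hit by 21; {[22,23],[19,25]} hit by 23; {[24,27],[24,28]} hit by 27.
Points: 4, 8, 21, 23, 27 (5 total).

23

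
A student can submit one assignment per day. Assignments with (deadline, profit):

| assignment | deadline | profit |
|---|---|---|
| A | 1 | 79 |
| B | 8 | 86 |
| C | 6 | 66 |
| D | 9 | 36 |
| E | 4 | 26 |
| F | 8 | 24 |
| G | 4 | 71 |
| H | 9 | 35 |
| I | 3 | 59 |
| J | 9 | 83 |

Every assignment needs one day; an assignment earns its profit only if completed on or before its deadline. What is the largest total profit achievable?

Profit order: B=86 J=83 A=79 G=71 C=66 I=59 D=36 H=35 E=26 F=24
Assign: B→slot 8, J→slot 9, A→slot 1, G→slot 4, C→slot 6, I→slot 3, D→slot 7, H→slot 5, E→slot 2, F skipped.
Slots: [1:A] [2:E] [3:I] [4:G] [5:H] [6:C] [7:D] [8:B] [9:J]
Profit = 79 + 26 + 59 + 71 + 35 + 66 + 36 + 86 + 83 = 541

541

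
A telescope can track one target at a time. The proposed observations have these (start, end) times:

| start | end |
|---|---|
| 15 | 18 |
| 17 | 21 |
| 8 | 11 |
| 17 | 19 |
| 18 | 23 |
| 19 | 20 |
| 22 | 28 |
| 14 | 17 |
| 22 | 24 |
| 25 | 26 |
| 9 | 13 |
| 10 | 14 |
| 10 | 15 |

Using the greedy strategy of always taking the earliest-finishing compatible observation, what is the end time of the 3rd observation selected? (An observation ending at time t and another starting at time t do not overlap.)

Greedy by earliest finish: after sorting by end time, pick each interval compatible with the last pick.
Sorted by end: (8,11)  (9,13)  (10,14)  (10,15)  (14,17)  (15,18)  (17,19)  (19,20)  (17,21)  (18,23)  (22,24)  (25,26)  (22,28)
take (8,11); take (14,17); take (17,19); take (19,20); skip (18,23); take (22,24); take (25,26); skip (22,28).
Selected: (8,11) (14,17) (17,19) (19,20) (22,24) (25,26)

19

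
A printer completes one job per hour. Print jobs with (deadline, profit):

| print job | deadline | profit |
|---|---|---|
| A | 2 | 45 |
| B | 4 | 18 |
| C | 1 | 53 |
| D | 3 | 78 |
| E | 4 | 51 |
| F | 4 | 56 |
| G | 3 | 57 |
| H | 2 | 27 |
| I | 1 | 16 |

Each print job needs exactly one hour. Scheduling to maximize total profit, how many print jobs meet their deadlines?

4

By profit: D(d3,78), G(d3,57), F(d4,56), C(d1,53), E(d4,51), A(d2,45), H(d2,27), B(d4,18), I(d1,16)
D→slot 3; G→slot 2; F→slot 4; C→slot 1; E skipped; A skipped; H skipped; B skipped; I skipped.
4 of 9 scheduled.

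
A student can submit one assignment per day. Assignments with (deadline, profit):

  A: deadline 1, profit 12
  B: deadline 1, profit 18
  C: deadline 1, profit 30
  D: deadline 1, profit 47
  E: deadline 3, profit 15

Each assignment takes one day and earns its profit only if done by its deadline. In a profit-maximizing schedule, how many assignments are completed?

2

Take jobs in profit order; each goes to the latest open slot no later than its deadline.
By profit: D(d1,47), C(d1,30), B(d1,18), E(d3,15), A(d1,12)
D→slot 1; C skipped; B skipped; E→slot 3; A skipped.
2 of 5 scheduled.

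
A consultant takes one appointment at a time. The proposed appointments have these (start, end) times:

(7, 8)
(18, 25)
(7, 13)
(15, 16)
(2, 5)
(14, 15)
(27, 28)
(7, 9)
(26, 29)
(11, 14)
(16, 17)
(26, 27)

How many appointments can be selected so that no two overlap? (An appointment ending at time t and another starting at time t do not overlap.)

9

Greedy by earliest finish: after sorting by end time, pick each interval compatible with the last pick.
Sorted by end: (2,5)  (7,8)  (7,9)  (7,13)  (11,14)  (14,15)  (15,16)  (16,17)  (18,25)  (26,27)  (27,28)  (26,29)
take (2,5); take (7,8); skip (7,9); skip (7,13); take (11,14); take (14,15); take (15,16); take (16,17); take (18,25); take (26,27); take (27,28); skip (26,29).
Selected 9 appointments.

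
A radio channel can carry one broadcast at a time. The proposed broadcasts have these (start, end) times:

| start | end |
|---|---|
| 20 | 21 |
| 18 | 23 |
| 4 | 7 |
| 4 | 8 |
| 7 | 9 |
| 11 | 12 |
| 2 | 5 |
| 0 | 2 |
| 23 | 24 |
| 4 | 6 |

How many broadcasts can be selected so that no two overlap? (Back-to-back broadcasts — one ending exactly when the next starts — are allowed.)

6

Sort by end time and greedily take each interval whose start is ≥ the last chosen end.
By end time: (0,2), (2,5), (4,6), (4,7), (4,8), (7,9), (11,12), (20,21), (18,23), (23,24).
Pick (0,2); next start ≥ 2 → (2,5); next start ≥ 5 → (7,9); next start ≥ 9 → (11,12); next start ≥ 12 → (20,21); next start ≥ 21 → (23,24).
Selected 6 broadcasts.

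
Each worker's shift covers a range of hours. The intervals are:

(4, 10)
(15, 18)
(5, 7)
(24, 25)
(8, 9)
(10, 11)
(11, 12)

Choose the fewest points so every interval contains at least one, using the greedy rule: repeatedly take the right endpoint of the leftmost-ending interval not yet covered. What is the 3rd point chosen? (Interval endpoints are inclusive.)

Process intervals by earliest right end; each time one isn't hit yet, stab at its right endpoint.
Sorted: [5,7] [8,9] [4,10] [10,11] [11,12] [15,18] [24,25]
{[5,7]} hit by 7; {[8,9],[4,10]} hit by 9; {[10,11],[11,12]} hit by 11; {[15,18]} hit by 18; {[24,25]} hit by 25.
Points: 7, 9, 11, 18, 25 (5 total).

11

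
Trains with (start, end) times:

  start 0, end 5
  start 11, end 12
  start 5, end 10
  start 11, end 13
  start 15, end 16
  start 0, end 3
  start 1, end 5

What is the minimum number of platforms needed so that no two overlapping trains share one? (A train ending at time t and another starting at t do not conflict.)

starts: [0, 0, 1, 5, 11, 11, 15]
ends:   [3, 5, 5, 10, 12, 13, 16]
s0→1 s0→2 s1→3  — peak 3.

3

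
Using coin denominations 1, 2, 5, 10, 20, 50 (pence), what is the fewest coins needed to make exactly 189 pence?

8

189 − 3×50→39 − 1×20→19 − 1×10→9 − 1×5→4 − 2×2→0
Total coins = 3 + 1 + 1 + 1 + 2 = 8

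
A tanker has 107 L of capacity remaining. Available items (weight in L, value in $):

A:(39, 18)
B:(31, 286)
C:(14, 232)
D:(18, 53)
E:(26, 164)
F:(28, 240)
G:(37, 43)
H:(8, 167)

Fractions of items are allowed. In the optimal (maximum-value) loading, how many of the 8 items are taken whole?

5

Sort by value per unit weight and fill in that order.
Ratios (sorted): H 20.88, C 16.57, B 9.23, F 8.57, E 6.31, D 2.94, G 1.16, A 0.46
take H (8 @ 167); take C (14 @ 232); take B (31 @ 286); take F (28 @ 240); take E (26 @ 164). Capacity used 107/107.
5 item(s) taken whole.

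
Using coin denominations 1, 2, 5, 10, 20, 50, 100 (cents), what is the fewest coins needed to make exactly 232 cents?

Greedy: take as many of the largest coin as possible, then repeat with the remainder.
232 = 2×100 + 1×20 + 1×10 + 1×2
Total coins = 2 + 1 + 1 + 1 = 5

5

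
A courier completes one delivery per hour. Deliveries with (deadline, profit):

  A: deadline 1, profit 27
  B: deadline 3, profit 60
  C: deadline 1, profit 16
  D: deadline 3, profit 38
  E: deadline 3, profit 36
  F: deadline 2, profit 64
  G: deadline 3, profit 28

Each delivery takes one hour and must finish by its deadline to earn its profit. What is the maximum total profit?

Profit order: F=64 B=60 D=38 E=36 G=28 A=27 C=16
Assign: F→slot 2, B→slot 3, D→slot 1, E skipped, G skipped, A skipped, C skipped.
Slots: [1:D] [2:F] [3:B]
Profit = 38 + 64 + 60 = 162

162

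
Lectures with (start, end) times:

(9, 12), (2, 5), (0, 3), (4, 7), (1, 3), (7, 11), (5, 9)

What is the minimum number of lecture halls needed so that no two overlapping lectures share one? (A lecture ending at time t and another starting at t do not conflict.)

The answer is the maximum number of intervals overlapping at any instant.
Events (time:±→running): 0:+→1 1:+→2 2:+→3 … peak 3.

3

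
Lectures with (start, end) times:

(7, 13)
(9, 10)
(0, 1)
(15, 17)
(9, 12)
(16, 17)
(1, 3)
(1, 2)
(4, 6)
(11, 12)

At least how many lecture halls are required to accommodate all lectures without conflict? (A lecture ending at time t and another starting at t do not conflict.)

Events (time:±→running): 0:+→1 1:-→0 1:+→1 1:+→2 2:-→1 3:-→0 4:+→1 6:-→0 7:+→1 9:+→2 9:+→3 … peak 3.

3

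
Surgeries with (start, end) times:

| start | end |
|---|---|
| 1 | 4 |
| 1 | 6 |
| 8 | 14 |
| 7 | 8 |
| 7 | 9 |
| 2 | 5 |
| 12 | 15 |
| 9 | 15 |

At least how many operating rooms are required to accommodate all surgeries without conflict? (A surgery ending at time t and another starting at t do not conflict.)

3

Events (time:±→running): 1:+→1 1:+→2 2:+→3 … peak 3.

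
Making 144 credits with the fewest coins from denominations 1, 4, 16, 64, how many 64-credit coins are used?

2

Greedy: take as many of the largest coin as possible, then repeat with the remainder.
144 − 2×64→16 − 1×16→0
Count of 64: 2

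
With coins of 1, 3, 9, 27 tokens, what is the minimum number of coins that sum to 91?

Greedy: take as many of the largest coin as possible, then repeat with the remainder.
91 − 3×27→10 − 1×9→1 − 1×1→0
Total coins = 3 + 1 + 1 = 5

5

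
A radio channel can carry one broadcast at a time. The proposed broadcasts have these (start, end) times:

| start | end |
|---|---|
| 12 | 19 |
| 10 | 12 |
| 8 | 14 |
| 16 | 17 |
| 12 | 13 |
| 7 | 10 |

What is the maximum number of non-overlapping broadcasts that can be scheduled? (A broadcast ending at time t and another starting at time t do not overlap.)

4

Order by finish time; keep every interval that doesn't clash with the previous kept one.
By end time: (7,10), (10,12), (12,13), (8,14), (16,17), (12,19).
Pick (7,10); next start ≥ 10 → (10,12); next start ≥ 12 → (12,13); next start ≥ 13 → (16,17).
Selected 4 broadcasts.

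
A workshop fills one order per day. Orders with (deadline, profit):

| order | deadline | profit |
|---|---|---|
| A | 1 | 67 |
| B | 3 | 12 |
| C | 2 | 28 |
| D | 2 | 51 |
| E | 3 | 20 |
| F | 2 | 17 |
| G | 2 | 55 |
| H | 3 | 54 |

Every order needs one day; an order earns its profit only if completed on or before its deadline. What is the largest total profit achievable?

176

By profit: A(d1,67), G(d2,55), H(d3,54), D(d2,51), C(d2,28), E(d3,20), F(d2,17), B(d3,12)
A→slot 1; G→slot 2; H→slot 3; D skipped; C skipped; E skipped; F skipped; B skipped.
Profit = 67 + 55 + 54 = 176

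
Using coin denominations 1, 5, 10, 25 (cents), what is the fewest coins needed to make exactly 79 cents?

7

Greedy: take as many of the largest coin as possible, then repeat with the remainder.
79 = 3×25 + 4×1
Total coins = 3 + 4 = 7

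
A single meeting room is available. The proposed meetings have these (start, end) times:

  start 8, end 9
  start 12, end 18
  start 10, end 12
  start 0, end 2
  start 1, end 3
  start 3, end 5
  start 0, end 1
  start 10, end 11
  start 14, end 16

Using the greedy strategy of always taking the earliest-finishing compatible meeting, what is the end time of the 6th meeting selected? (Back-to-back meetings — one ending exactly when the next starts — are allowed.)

16

By end time: (0,1), (0,2), (1,3), (3,5), (8,9), (10,11), (10,12), (14,16), (12,18).
Pick (0,1); next start ≥ 1 → (1,3); next start ≥ 3 → (3,5); next start ≥ 5 → (8,9); next start ≥ 9 → (10,11); next start ≥ 11 → (14,16).
Selected: (0,1) (1,3) (3,5) (8,9) (10,11) (14,16)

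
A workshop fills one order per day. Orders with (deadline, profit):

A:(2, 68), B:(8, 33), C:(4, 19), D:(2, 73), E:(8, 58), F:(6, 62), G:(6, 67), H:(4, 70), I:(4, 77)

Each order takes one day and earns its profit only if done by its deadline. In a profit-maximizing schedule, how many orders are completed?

Profit order: I=77 D=73 H=70 A=68 G=67 F=62 E=58 B=33 C=19
Assign: I→slot 4, D→slot 2, H→slot 3, A→slot 1, G→slot 6, F→slot 5, E→slot 8, B→slot 7, C skipped.
Slots: [1:A] [2:D] [3:H] [4:I] [5:F] [6:G] [7:B] [8:E]
8 of 9 scheduled.

8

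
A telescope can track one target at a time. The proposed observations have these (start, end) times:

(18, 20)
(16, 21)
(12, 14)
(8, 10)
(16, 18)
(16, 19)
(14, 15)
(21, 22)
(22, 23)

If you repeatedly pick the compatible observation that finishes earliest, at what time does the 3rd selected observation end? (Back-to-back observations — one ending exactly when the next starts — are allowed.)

Greedy by earliest finish: after sorting by end time, pick each interval compatible with the last pick.
Sorted by end: (8,10)  (12,14)  (14,15)  (16,18)  (16,19)  (18,20)  (16,21)  (21,22)  (22,23)
take (8,10); take (12,14); take (14,15); take (16,18); skip (16,19); take (18,20); take (21,22); take (22,23).
Selected: (8,10) (12,14) (14,15) (16,18) (18,20) (21,22) (22,23)

15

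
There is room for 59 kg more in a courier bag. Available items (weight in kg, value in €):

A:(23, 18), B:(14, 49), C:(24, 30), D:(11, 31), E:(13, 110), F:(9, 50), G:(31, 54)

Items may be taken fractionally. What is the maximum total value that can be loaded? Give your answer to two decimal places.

260.90

Greedy by value/weight ratio, highest first.
Ratios (sorted): E 8.46, F 5.56, B 3.50, D 2.82, G 1.74, C 1.25, A 0.78
take E (13 @ 110); take F (9 @ 50); take B (14 @ 49); take D (11 @ 31); take 12/31 of G → 20.90. Capacity used 59/59.
Total value = 260.90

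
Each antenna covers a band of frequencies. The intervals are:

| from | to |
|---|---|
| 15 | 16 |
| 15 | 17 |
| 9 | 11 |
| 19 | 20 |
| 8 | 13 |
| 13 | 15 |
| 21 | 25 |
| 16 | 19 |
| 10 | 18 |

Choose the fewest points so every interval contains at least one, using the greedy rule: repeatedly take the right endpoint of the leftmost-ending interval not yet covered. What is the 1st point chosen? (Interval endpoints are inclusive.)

11

Process intervals by earliest right end; each time one isn't hit yet, stab at its right endpoint.
Sorted: [9,11] [8,13] [13,15] [15,16] [15,17] [10,18] [16,19] [19,20] [21,25]
{[9,11],[8,13]} hit by 11; {[13,15],[15,16],[15,17],[10,18]} hit by 15; {[16,19],[19,20]} hit by 19; {[21,25]} hit by 25.
Points: 11, 15, 19, 25 (4 total).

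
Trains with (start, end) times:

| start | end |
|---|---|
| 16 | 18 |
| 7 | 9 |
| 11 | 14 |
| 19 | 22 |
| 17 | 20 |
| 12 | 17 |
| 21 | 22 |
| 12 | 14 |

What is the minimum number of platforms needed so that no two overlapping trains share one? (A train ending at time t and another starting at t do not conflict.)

Count concurrent intervals with a sweep; the peak is the room count.
starts: [7, 11, 12, 12, 16, 17, 19, 21]
ends:   [9, 14, 14, 17, 18, 20, 22, 22]
s7→1 e9→0 s11→1 s12→2 s12→3  — peak 3.

3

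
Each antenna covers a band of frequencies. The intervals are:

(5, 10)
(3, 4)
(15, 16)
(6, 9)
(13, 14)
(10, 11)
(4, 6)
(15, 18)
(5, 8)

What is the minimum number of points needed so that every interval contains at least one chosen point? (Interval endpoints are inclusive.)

5

By right end: [3,4]  [4,6]  [5,8]  [6,9]  [5,10]  [10,11]  [13,14]  [15,16]  [15,18]
[3,4] uncovered → point at 4; [5,8] uncovered → point at 8; [10,11] uncovered → point at 11; [13,14] uncovered → point at 14; [15,16] uncovered → point at 16.
Points: 4, 8, 11, 14, 16 (5 total).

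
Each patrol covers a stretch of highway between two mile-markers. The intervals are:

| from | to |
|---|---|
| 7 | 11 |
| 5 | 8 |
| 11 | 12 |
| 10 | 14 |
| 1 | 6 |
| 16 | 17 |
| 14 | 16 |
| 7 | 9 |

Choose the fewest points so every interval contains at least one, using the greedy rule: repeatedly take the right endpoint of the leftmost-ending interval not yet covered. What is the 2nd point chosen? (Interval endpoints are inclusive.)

By right end: [1,6]  [5,8]  [7,9]  [7,11]  [11,12]  [10,14]  [14,16]  [16,17]
[1,6] uncovered → point at 6; [7,9] uncovered → point at 9; [11,12] uncovered → point at 12; [14,16] uncovered → point at 16.
Points: 6, 9, 12, 16 (4 total).

9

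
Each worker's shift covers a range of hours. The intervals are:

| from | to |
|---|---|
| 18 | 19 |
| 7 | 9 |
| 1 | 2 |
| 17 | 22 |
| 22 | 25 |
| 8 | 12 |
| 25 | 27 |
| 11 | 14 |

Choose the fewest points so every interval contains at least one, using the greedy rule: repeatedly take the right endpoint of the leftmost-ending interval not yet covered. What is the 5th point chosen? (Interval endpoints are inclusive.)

25

Sorted: [1,2] [7,9] [8,12] [11,14] [18,19] [17,22] [22,25] [25,27]
{[1,2]} hit by 2; {[7,9],[8,12]} hit by 9; {[11,14]} hit by 14; {[18,19],[17,22]} hit by 19; {[22,25],[25,27]} hit by 25.
Points: 2, 9, 14, 19, 25 (5 total).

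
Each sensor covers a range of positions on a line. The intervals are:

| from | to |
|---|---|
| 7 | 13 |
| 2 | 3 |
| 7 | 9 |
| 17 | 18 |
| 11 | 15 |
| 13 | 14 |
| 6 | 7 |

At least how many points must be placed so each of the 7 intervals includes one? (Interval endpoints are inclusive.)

Process intervals by earliest right end; each time one isn't hit yet, stab at its right endpoint.
By right end: [2,3]  [6,7]  [7,9]  [7,13]  [13,14]  [11,15]  [17,18]
[2,3] uncovered → point at 3; [6,7] uncovered → point at 7; [13,14] uncovered → point at 14; [17,18] uncovered → point at 18.
Points: 3, 7, 14, 18 (4 total).

4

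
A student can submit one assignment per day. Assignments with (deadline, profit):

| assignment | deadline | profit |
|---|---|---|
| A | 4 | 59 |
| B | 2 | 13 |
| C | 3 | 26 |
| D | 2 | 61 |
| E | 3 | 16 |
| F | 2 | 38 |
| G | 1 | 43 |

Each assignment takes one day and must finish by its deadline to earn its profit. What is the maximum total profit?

189

Take jobs in profit order; each goes to the latest open slot no later than its deadline.
By profit: D(d2,61), A(d4,59), G(d1,43), F(d2,38), C(d3,26), E(d3,16), B(d2,13)
D→slot 2; A→slot 4; G→slot 1; F skipped; C→slot 3; E skipped; B skipped.
Profit = 43 + 61 + 26 + 59 = 189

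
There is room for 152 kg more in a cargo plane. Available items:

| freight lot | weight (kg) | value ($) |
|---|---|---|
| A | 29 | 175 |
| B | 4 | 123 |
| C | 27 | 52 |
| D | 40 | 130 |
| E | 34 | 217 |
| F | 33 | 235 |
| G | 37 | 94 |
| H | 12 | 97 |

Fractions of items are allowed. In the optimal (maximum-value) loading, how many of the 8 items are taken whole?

Ratios (sorted): B 30.75, H 8.08, F 7.12, E 6.38, A 6.03, D 3.25, G 2.54, C 1.93
take B (4 @ 123); take H (12 @ 97); take F (33 @ 235); take E (34 @ 217); take A (29 @ 175); take D (40 @ 130). Capacity used 152/152.
6 item(s) taken whole.

6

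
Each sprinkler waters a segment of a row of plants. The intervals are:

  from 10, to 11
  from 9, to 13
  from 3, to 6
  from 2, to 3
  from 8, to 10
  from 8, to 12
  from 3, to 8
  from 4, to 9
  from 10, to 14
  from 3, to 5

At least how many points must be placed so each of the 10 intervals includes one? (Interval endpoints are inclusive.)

3

By right end: [2,3]  [3,5]  [3,6]  [3,8]  [4,9]  [8,10]  [10,11]  [8,12]  [9,13]  [10,14]
[2,3] uncovered → point at 3; [4,9] uncovered → point at 9; [10,11] uncovered → point at 11.
Points: 3, 9, 11 (3 total).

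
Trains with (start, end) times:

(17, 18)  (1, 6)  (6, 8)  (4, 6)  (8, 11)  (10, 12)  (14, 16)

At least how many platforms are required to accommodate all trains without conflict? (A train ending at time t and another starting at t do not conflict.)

Events (time:±→running): 1:+→1 4:+→2 … peak 2.

2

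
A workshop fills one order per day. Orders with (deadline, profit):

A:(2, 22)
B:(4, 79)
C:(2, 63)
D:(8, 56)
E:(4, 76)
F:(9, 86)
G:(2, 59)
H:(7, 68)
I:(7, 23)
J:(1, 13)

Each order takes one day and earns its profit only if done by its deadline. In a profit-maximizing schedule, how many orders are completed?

8

Profit order: F=86 B=79 E=76 H=68 C=63 G=59 D=56 I=23 A=22 J=13
Assign: F→slot 9, B→slot 4, E→slot 3, H→slot 7, C→slot 2, G→slot 1, D→slot 8, I→slot 6, A skipped, J skipped.
Slots: [1:G] [2:C] [3:E] [4:B] [6:I] [7:H] [8:D] [9:F]
8 of 10 scheduled.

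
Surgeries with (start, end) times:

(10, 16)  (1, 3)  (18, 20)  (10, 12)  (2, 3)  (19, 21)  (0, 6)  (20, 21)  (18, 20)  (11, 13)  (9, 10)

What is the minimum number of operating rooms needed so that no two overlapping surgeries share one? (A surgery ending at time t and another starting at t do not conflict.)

3

The answer is the maximum number of intervals overlapping at any instant.
starts: [0, 1, 2, 9, 10, 10, 11, 18, 18, 19, 20]
ends:   [3, 3, 6, 10, 12, 13, 16, 20, 20, 21, 21]
s0→1 s1→2 s2→3  — peak 3.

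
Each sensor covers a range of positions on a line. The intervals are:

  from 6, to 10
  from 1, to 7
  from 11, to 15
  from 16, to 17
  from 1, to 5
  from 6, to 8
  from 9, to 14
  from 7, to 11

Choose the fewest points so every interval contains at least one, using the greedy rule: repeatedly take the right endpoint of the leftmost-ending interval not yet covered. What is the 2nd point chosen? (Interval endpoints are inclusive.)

8

Sort by right endpoint; whenever an interval is uncovered, place a point at its right end.
By right end: [1,5]  [1,7]  [6,8]  [6,10]  [7,11]  [9,14]  [11,15]  [16,17]
[1,5] uncovered → point at 5; [6,8] uncovered → point at 8; [9,14] uncovered → point at 14; [16,17] uncovered → point at 17.
Points: 5, 8, 14, 17 (4 total).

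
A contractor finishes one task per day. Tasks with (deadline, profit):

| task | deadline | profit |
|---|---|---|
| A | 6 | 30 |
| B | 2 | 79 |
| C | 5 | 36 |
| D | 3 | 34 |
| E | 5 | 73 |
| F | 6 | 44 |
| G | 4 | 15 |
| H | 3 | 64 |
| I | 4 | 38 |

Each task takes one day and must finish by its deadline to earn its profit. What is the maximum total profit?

Take jobs in profit order; each goes to the latest open slot no later than its deadline.
By profit: B(d2,79), E(d5,73), H(d3,64), F(d6,44), I(d4,38), C(d5,36), D(d3,34), A(d6,30), G(d4,15)
B→slot 2; E→slot 5; H→slot 3; F→slot 6; I→slot 4; C→slot 1; D skipped; A skipped; G skipped.
Profit = 36 + 79 + 64 + 38 + 73 + 44 = 334

334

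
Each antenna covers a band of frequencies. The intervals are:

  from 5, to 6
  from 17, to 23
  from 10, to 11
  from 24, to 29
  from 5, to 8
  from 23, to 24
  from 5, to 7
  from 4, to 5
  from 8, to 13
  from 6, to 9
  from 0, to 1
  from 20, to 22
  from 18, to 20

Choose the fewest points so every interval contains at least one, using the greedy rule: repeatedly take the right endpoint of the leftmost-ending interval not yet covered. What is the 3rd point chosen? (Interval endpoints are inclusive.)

Process intervals by earliest right end; each time one isn't hit yet, stab at its right endpoint.
By right end: [0,1]  [4,5]  [5,6]  [5,7]  [5,8]  [6,9]  [10,11]  [8,13]  [18,20]  [20,22]  [17,23]  [23,24]  [24,29]
[0,1] uncovered → point at 1; [4,5] uncovered → point at 5; [6,9] uncovered → point at 9; [10,11] uncovered → point at 11; [18,20] uncovered → point at 20; [23,24] uncovered → point at 24.
Points: 1, 5, 9, 11, 20, 24 (6 total).

9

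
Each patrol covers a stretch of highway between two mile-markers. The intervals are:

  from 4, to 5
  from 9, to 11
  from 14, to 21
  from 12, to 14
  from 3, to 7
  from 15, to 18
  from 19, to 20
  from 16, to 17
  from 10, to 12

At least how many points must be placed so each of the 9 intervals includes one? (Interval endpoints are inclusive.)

5

Process intervals by earliest right end; each time one isn't hit yet, stab at its right endpoint.
Sorted: [4,5] [3,7] [9,11] [10,12] [12,14] [16,17] [15,18] [19,20] [14,21]
{[4,5],[3,7]} hit by 5; {[9,11],[10,12]} hit by 11; {[12,14]} hit by 14; {[16,17],[15,18]} hit by 17; {[19,20],[14,21]} hit by 20.
Points: 5, 11, 14, 17, 20 (5 total).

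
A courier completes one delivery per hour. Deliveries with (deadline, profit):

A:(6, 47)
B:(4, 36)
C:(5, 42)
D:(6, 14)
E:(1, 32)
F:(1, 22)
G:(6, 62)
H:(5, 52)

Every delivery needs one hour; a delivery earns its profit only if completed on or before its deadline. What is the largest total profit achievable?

271

Profit order: G=62 H=52 A=47 C=42 B=36 E=32 F=22 D=14
Assign: G→slot 6, H→slot 5, A→slot 4, C→slot 3, B→slot 2, E→slot 1, F skipped, D skipped.
Slots: [1:E] [2:B] [3:C] [4:A] [5:H] [6:G]
Profit = 32 + 36 + 42 + 47 + 52 + 62 = 271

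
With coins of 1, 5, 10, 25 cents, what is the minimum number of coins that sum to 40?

40 = 1×25 + 1×10 + 1×5
Total coins = 1 + 1 + 1 = 3

3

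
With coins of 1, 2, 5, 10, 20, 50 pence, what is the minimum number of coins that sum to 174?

6

174 − 3×50→24 − 1×20→4 − 2×2→0
Total coins = 3 + 1 + 2 = 6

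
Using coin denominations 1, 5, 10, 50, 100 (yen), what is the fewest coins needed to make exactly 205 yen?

3

Greedy: take as many of the largest coin as possible, then repeat with the remainder.
205 = 2×100 + 1×5
Total coins = 2 + 1 = 3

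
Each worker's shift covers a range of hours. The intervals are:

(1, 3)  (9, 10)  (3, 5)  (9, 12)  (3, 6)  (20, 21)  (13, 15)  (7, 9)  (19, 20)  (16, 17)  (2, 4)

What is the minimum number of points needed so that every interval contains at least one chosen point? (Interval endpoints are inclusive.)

By right end: [1,3]  [2,4]  [3,5]  [3,6]  [7,9]  [9,10]  [9,12]  [13,15]  [16,17]  [19,20]  [20,21]
[1,3] uncovered → point at 3; [7,9] uncovered → point at 9; [13,15] uncovered → point at 15; [16,17] uncovered → point at 17; [19,20] uncovered → point at 20.
Points: 3, 9, 15, 17, 20 (5 total).

5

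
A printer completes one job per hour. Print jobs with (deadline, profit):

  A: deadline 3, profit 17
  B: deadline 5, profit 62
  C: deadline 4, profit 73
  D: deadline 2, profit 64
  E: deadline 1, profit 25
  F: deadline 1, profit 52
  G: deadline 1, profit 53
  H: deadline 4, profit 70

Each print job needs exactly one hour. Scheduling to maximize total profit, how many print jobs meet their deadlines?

By profit: C(d4,73), H(d4,70), D(d2,64), B(d5,62), G(d1,53), F(d1,52), E(d1,25), A(d3,17)
C→slot 4; H→slot 3; D→slot 2; B→slot 5; G→slot 1; F skipped; E skipped; A skipped.
5 of 8 scheduled.

5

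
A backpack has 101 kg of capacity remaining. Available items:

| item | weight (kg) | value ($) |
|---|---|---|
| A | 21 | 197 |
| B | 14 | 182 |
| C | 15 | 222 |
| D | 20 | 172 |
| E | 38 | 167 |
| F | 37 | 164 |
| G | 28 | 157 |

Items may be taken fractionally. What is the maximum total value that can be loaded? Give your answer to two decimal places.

943.30

Ratios (sorted): C 14.80, B 13.00, A 9.38, D 8.60, G 5.61, F 4.43, E 4.39
take C (15 @ 222); take B (14 @ 182); take A (21 @ 197); take D (20 @ 172); take G (28 @ 157); take 3/37 of F → 13.30. Capacity used 101/101.
Total value = 943.30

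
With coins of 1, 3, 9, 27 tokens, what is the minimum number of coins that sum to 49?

Greedy: take as many of the largest coin as possible, then repeat with the remainder.
49 = 1×27 + 2×9 + 1×3 + 1×1
Total coins = 1 + 2 + 1 + 1 = 5

5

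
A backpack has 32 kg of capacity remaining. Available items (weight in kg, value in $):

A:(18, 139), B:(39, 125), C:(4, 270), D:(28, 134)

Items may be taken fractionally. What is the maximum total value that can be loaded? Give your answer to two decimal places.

Greedy by value/weight ratio, highest first.
Ratios (sorted): C 67.50, A 7.72, D 4.79, B 3.21
take C (4 @ 270); take A (18 @ 139); take 10/28 of D → 47.86. Capacity used 32/32.
Total value = 456.86

456.86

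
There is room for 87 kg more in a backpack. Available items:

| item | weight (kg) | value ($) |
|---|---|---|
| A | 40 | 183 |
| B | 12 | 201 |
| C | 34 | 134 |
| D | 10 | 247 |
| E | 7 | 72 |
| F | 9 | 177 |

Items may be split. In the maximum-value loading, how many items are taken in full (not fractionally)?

5

Greedy by value/weight ratio, highest first.
Ratios (sorted): D 24.70, F 19.67, B 16.75, E 10.29, A 4.58, C 3.94
take D (10 @ 247); take F (9 @ 177); take B (12 @ 201); take E (7 @ 72); take A (40 @ 183); take 9/34 of C → 35.47. Capacity used 87/87.
5 item(s) taken whole; one partial (take 9/34 of C).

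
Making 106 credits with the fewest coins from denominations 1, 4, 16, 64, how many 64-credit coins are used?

Use the largest denomination that fits, subtract, and repeat.
106 − 1×64→42 − 2×16→10 − 2×4→2 − 2×1→0
Count of 64: 1

1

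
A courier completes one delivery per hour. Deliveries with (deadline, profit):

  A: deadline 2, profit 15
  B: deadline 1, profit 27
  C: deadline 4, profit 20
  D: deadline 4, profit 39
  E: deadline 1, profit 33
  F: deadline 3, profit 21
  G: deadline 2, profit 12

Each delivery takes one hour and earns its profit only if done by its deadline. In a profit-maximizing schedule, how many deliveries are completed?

4

Profit order: D=39 E=33 B=27 F=21 C=20 A=15 G=12
Assign: D→slot 4, E→slot 1, B skipped, F→slot 3, C→slot 2, A skipped, G skipped.
Slots: [1:E] [2:C] [3:F] [4:D]
4 of 7 scheduled.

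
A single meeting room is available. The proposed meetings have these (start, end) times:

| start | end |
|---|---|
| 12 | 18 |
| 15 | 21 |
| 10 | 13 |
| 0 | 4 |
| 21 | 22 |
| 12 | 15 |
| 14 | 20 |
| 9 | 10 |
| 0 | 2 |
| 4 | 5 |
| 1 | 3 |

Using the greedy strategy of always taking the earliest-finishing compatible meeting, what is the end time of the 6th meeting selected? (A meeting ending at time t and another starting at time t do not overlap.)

Order by finish time; keep every interval that doesn't clash with the previous kept one.
Sorted by end: (0,2)  (1,3)  (0,4)  (4,5)  (9,10)  (10,13)  (12,15)  (12,18)  (14,20)  (15,21)  (21,22)
take (0,2); skip (1,3); take (4,5); take (9,10); take (10,13); skip (12,15); take (14,20); take (21,22).
Selected: (0,2) (4,5) (9,10) (10,13) (14,20) (21,22)

22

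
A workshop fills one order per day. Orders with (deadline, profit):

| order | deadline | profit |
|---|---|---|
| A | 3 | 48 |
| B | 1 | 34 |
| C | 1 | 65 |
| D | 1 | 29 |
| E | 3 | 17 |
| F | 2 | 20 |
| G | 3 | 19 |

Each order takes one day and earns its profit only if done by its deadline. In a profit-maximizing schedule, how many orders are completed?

3

By profit: C(d1,65), A(d3,48), B(d1,34), D(d1,29), F(d2,20), G(d3,19), E(d3,17)
C→slot 1; A→slot 3; B skipped; D skipped; F→slot 2; G skipped; E skipped.
3 of 7 scheduled.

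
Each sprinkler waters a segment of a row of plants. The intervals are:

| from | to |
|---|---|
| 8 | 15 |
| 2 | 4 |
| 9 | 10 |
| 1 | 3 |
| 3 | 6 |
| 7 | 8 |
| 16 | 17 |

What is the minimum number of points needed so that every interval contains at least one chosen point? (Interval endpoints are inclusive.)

Sort by right endpoint; whenever an interval is uncovered, place a point at its right end.
By right end: [1,3]  [2,4]  [3,6]  [7,8]  [9,10]  [8,15]  [16,17]
[1,3] uncovered → point at 3; [7,8] uncovered → point at 8; [9,10] uncovered → point at 10; [16,17] uncovered → point at 17.
Points: 3, 8, 10, 17 (4 total).

4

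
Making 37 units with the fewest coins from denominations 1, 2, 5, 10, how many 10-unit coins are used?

37 − 3×10→7 − 1×5→2 − 1×2→0
Count of 10: 3

3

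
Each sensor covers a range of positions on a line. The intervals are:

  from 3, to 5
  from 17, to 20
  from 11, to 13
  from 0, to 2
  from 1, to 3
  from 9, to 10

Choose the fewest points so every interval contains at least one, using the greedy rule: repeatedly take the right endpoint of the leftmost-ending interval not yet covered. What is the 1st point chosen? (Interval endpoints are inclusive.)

2

By right end: [0,2]  [1,3]  [3,5]  [9,10]  [11,13]  [17,20]
[0,2] uncovered → point at 2; [3,5] uncovered → point at 5; [9,10] uncovered → point at 10; [11,13] uncovered → point at 13; [17,20] uncovered → point at 20.
Points: 2, 5, 10, 13, 20 (5 total).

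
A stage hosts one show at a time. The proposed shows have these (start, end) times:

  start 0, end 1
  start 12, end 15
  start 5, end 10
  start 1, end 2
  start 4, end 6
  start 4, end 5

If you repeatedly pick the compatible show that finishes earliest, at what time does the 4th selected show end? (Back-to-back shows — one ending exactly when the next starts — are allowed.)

10

By end time: (0,1), (1,2), (4,5), (4,6), (5,10), (12,15).
Pick (0,1); next start ≥ 1 → (1,2); next start ≥ 2 → (4,5); next start ≥ 5 → (5,10); next start ≥ 10 → (12,15).
Selected: (0,1) (1,2) (4,5) (5,10) (12,15)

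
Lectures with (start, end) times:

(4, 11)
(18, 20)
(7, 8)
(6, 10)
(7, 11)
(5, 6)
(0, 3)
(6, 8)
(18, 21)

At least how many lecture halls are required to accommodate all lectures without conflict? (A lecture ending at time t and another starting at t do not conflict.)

Count concurrent intervals with a sweep; the peak is the room count.
Events (time:±→running): 0:+→1 3:-→0 4:+→1 5:+→2 6:-→1 6:+→2 6:+→3 7:+→4 7:+→5 … peak 5.

5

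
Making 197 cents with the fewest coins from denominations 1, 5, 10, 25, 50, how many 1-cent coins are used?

2

Use the largest denomination that fits, subtract, and repeat.
197 − 3×50→47 − 1×25→22 − 2×10→2 − 2×1→0
Count of 1: 2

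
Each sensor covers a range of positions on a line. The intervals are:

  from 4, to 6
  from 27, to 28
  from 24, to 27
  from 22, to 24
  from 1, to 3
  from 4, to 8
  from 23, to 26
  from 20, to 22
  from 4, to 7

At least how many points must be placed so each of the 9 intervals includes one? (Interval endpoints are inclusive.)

5

Sort by right endpoint; whenever an interval is uncovered, place a point at its right end.
Sorted: [1,3] [4,6] [4,7] [4,8] [20,22] [22,24] [23,26] [24,27] [27,28]
{[1,3]} hit by 3; {[4,6],[4,7],[4,8]} hit by 6; {[20,22],[22,24]} hit by 22; {[23,26],[24,27]} hit by 26; {[27,28]} hit by 28.
Points: 3, 6, 22, 26, 28 (5 total).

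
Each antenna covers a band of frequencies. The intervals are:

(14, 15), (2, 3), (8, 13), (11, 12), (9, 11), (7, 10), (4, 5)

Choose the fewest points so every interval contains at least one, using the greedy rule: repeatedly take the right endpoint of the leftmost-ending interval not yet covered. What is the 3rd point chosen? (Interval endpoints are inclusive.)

Sort by right endpoint; whenever an interval is uncovered, place a point at its right end.
Sorted: [2,3] [4,5] [7,10] [9,11] [11,12] [8,13] [14,15]
{[2,3]} hit by 3; {[4,5]} hit by 5; {[7,10],[9,11]} hit by 10; {[11,12],[8,13]} hit by 12; {[14,15]} hit by 15.
Points: 3, 5, 10, 12, 15 (5 total).

10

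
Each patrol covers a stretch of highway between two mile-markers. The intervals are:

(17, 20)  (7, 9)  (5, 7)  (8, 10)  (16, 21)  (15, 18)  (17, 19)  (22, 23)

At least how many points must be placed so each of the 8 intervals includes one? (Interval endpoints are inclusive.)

4

Sort by right endpoint; whenever an interval is uncovered, place a point at its right end.
Sorted: [5,7] [7,9] [8,10] [15,18] [17,19] [17,20] [16,21] [22,23]
{[5,7],[7,9]} hit by 7; {[8,10]} hit by 10; {[15,18],[17,19],[17,20],[16,21]} hit by 18; {[22,23]} hit by 23.
Points: 7, 10, 18, 23 (4 total).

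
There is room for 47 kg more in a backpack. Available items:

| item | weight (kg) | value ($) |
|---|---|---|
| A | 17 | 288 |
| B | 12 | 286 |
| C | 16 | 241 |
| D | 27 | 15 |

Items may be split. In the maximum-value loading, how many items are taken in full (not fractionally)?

3

Order: B (286/12=23.83) > A (288/17=16.94) > C (241/16=15.06) > D (15/27=0.56)
Fill: take B (12 @ 286) → take A (17 @ 288) → take C (16 @ 241) → take 2/27 of D → 1.11; 47/47 used.
3 item(s) taken whole; one partial (take 2/27 of D).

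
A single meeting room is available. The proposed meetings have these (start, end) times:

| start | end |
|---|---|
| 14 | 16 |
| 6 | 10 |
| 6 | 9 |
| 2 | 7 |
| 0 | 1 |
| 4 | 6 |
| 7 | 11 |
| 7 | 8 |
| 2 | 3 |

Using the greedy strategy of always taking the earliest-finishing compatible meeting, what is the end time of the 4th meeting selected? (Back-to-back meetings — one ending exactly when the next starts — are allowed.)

8

Order by finish time; keep every interval that doesn't clash with the previous kept one.
Sorted by end: (0,1)  (2,3)  (4,6)  (2,7)  (7,8)  (6,9)  (6,10)  (7,11)  (14,16)
take (0,1); take (2,3); take (4,6); take (7,8); take (14,16).
Selected: (0,1) (2,3) (4,6) (7,8) (14,16)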